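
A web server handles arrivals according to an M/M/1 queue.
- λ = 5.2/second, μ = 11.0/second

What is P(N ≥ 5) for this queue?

ρ = λ/μ = 5.2/11.0 = 0.47273
P(N ≥ n) = ρⁿ
P(N ≥ 5) = 0.47273^5
P(N ≥ 5) = 0.02361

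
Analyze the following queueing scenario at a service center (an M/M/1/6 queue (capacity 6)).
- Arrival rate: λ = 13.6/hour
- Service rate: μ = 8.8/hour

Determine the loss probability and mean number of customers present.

ρ = λ/μ = 13.6/8.8 = 1.54545
P₀ = (1-ρ)/(1-ρ^(K+1)) = (1-1.54545)/(1-1.54545^7) = -0.54545/-20.0564 = 0.02720
P_K = P₀×ρ^K = 0.027196 × 1.54545^6 = 0.027196 × 13.6248 = 0.3705
Blocking probability P_6 = 0.3705 (37.05%)
L = ρ[1 - (K+1)ρ^K + Kρ^(K+1)] / [(1-ρ)(1-ρ^(K+1))]
L = 1.54545 × (1 - 7×13.62479 + 6×21.05643) / ((1 - 1.54545) × (1 - 21.05643)) = 4.5157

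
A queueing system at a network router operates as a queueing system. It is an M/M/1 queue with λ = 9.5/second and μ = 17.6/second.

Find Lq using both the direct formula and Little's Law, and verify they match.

Method 1 (direct): Lq = λ²/(μ(μ-λ)) = 90.25/(17.6 × 8.10) = 0.6331

Method 2 (Little's Law):
W = 1/(μ-λ) = 1/8.10 = 0.12346
Wq = W - 1/μ = 0.12346 - 0.056818 = 0.06664
Lq = λWq = 9.5 × 0.06664 = 0.6331 ✔ (matches Method 1)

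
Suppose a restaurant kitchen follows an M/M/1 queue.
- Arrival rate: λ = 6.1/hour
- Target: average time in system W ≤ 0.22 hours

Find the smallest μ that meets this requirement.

For M/M/1: W = 1/(μ-λ)
Need W ≤ 0.22, so 1/(μ-λ) ≤ 0.22
μ - λ ≥ 1/0.22 = 4.5455
μ ≥ 6.1 + 4.5455 = 10.6455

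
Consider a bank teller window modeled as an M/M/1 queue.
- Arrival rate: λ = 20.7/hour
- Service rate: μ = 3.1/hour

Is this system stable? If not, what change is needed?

Stability requires ρ = λ/(cμ) < 1
ρ = 20.7/(1 × 3.1) = 20.7/3.10 = 6.6774
Since 6.6774 ≥ 1, the system is UNSTABLE.
Queue grows without bound. Need μ > λ = 20.7.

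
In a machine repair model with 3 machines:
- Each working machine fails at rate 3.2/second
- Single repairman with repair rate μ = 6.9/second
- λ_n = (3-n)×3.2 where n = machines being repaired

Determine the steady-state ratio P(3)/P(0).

P(3)/P(0) = ∏_{i=0}^{3-1} λ_i/μ_{i+1}
= (3-0)×3.2/6.9 × (3-1)×3.2/6.9 × (3-2)×3.2/6.9
= 0.5985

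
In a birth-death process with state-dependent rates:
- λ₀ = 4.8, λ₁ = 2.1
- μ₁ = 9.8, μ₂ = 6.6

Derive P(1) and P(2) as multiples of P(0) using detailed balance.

Balance equations:
State 0: λ₀P₀ = μ₁P₁ → P₁ = (λ₀/μ₁)P₀ = (4.8/9.8)P₀ = 0.4898P₀
State 1: P₂ = (λ₀λ₁)/(μ₁μ₂)P₀ = (4.8×2.1)/(9.8×6.6)P₀ = 0.1558P₀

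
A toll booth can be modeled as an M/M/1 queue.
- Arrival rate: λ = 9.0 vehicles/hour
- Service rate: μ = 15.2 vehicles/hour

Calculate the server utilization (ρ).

Server utilization: ρ = λ/μ
ρ = 9.0/15.2 = 0.5921
The server is busy 59.21% of the time.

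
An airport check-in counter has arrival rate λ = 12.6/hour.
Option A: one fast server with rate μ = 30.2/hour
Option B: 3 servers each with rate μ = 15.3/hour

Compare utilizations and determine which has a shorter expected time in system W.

Option A: single server μ = 30.2 (M/M/1)
  ρ_A = 12.6/30.2 = 0.4172
  W_A = 1/(μ-λ) = 1/(30.2-12.6) = 1/17.60 = 0.05682

Option B: 3 servers μ = 15.3 (M/M/3)
  ρ_B = λ/(cμ) = 12.6/(3×15.3) = 0.2745
  Offered load a = λ/μ = cρ = 12.6/15.3 = 0.8235
  P₀ = [ Σₙ₌₀^2 aⁿ/n! + a^3/(3!(1-ρ)) ]⁻¹
  Σ = a^0/0! + a^1/1! + a^2/2! = 1.0000 + 0.8235 + 0.3391 = 2.1626
  a^3/(3!(1-ρ)) = 0.5585/(6 × 0.7255) = 0.1283
  P₀ = 1/(2.1626 + 0.1283) = 0.4365
  Lq = P₀·a^3·ρ / (3!(1-ρ)²) = 0.4365 × 0.5585 × 0.2745 / (6 × 0.5263) = 0.02119
  Wq_B = Lq/λ = 0.02119/12.6 = 0.001682
  W_B = Wq_B + 1/μ = 0.001682 + 0.06536 = 0.06704

Since W_A = 0.05682 < W_B = 0.06704, Option A (single fast server) has the shorter time in system.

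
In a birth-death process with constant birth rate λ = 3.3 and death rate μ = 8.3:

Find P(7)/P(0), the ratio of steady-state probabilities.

For constant rates: P(n)/P(0) = (λ/μ)^n
P(7)/P(0) = (3.3/8.3)^7 = 0.3976^7 = 0.001571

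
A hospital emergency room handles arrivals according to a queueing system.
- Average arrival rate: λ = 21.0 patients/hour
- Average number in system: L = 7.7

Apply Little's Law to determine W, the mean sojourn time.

Little's Law: L = λW, so W = L/λ
W = 7.7/21.0 = 0.3667 hours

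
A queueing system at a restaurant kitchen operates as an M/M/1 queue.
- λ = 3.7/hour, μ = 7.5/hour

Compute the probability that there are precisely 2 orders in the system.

ρ = λ/μ = 3.7/7.5 = 0.4933
P(n) = (1-ρ)ρⁿ
P(2) = (1-0.4933) × 0.4933^2
P(2) = 0.5067 × 0.2433
P(2) = 0.1233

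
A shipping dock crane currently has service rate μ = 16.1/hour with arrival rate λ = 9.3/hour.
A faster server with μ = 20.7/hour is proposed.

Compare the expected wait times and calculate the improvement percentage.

System 1: ρ₁ = 9.3/16.1 = 0.5776, W₁ = 1/(16.1-9.3) = 0.14706
System 2: ρ₂ = 9.3/20.7 = 0.4493, W₂ = 1/(20.7-9.3) = 0.087719
Improvement: (W₁-W₂)/W₁ = (0.14706-0.087719)/0.14706 = 40.35%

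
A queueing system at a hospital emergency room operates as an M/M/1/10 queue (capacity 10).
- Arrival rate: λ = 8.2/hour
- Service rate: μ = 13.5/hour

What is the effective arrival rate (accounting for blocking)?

ρ = λ/μ = 8.2/13.5 = 0.6074
P₀ = (1-ρ)/(1-ρ^(K+1)) = (1-0.6074)/(1-0.6074^11) = 0.39260/0.99585 = 0.3942
P_K = P₀×ρ^K = 0.39424 × 0.6074^10 = 0.39424 × 0.0068351 = 0.002695
λ_eff = λ(1-P_K) = 8.2 × (1 - 0.002695) = 8.2 × 0.9973 = 8.1779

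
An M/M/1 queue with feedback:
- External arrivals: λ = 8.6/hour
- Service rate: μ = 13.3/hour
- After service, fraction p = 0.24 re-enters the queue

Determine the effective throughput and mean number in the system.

Effective arrival rate: λ_eff = λ/(1-p) = 8.6/(1-0.24) = 8.6/0.76 = 11.3158
ρ = λ_eff/μ = 11.3158/13.3 = 0.85081
L = ρ/(1-ρ) = 0.85081/(1-0.85081) = 5.7029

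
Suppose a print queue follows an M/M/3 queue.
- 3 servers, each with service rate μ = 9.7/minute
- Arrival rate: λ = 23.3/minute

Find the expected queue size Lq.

Traffic intensity: ρ = λ/(cμ) = 23.3/(3×9.7) = 0.8007
Since ρ = 0.8007 < 1, system is stable.
Offered load a = λ/μ = cρ = 23.3/9.7 = 2.4021
P₀ = [ Σₙ₌₀^2 aⁿ/n! + a^3/(3!(1-ρ)) ]⁻¹
Σ = a^0/0! + a^1/1! + a^2/2! = 1.00000 + 2.40206 + 2.88495 = 6.2870
a^3/(3!(1-ρ)) = 13.85966/(6 × 0.1993127) = 11.5895
P₀ = 1/(6.2870 + 11.5895) = 0.05594
Lq = P₀·a^3·ρ / (3!(1-ρ)²) = 0.055939 × 13.8597 × 0.80069 / (6 × 0.039726) = 2.6044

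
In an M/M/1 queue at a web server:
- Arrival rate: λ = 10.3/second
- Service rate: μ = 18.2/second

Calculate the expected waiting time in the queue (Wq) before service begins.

First, compute utilization: ρ = λ/μ = 10.3/18.2 = 0.5659
For M/M/1: Wq = λ/(μ(μ-λ))
Wq = 10.3/(18.2 × (18.2-10.3))
Wq = 10.3/(18.2 × 7.90)
Wq = 0.07164 seconds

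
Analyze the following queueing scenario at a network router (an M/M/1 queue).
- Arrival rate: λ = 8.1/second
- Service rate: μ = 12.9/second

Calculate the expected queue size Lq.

ρ = λ/μ = 8.1/12.9 = 0.6279
For M/M/1: Lq = λ²/(μ(μ-λ))
Lq = 65.61/(12.9 × 4.80)
Lq = 1.0596 packets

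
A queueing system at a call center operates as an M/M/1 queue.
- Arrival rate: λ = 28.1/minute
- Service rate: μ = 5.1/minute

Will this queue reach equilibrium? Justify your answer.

Stability requires ρ = λ/(cμ) < 1
ρ = 28.1/(1 × 5.1) = 28.1/5.10 = 5.5098
Since 5.5098 ≥ 1, the system is UNSTABLE.
Queue grows without bound. Need μ > λ = 28.1.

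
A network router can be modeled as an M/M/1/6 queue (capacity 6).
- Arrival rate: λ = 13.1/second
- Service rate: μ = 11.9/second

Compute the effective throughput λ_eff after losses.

ρ = λ/μ = 13.1/11.9 = 1.10084
P₀ = (1-ρ)/(1-ρ^(K+1)) = (1-1.10084)/(1-1.10084^7) = -0.1008/-0.9592 = 0.1051
P_K = P₀×ρ^K = 0.10513 × 1.10084^6 = 0.10513 × 1.7797 = 0.1871
λ_eff = λ(1-P_K) = 13.1 × (1 - 0.18711) = 13.1 × 0.81289 = 10.6489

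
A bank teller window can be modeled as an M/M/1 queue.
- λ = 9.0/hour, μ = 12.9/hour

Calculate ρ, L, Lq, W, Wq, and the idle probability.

Step 1: ρ = λ/μ = 9.0/12.9 = 0.6977
Step 2: L = λ/(μ-λ) = 9.0/3.90 = 2.3077
Step 3: Lq = λ²/(μ(μ-λ)) = 81.00/(12.9×3.90) = 1.6100
Step 4: W = 1/(μ-λ) = 1/3.90 = 0.25641
Step 5: Wq = λ/(μ(μ-λ)) = 9.0/(12.9×3.90) = 0.1789
Step 6: P(0) = 1-ρ = 0.3023
Verify: L = λW = 9.0×0.25641 = 2.3077 ✔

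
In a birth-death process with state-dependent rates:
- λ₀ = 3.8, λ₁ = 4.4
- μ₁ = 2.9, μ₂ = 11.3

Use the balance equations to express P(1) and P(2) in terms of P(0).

Balance equations:
State 0: λ₀P₀ = μ₁P₁ → P₁ = (λ₀/μ₁)P₀ = (3.8/2.9)P₀ = 1.3103P₀
State 1: P₂ = (λ₀λ₁)/(μ₁μ₂)P₀ = (3.8×4.4)/(2.9×11.3)P₀ = 0.5102P₀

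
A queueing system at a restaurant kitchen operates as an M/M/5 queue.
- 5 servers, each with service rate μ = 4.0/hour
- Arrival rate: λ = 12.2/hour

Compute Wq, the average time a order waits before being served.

Traffic intensity: ρ = λ/(cμ) = 12.2/(5×4.0) = 0.6100
Since ρ = 0.6100 < 1, system is stable.
Offered load a = λ/μ = cρ = 12.2/4.0 = 3.0500
P₀ = [ Σₙ₌₀^4 aⁿ/n! + a^5/(5!(1-ρ)) ]⁻¹
Σ = a^0/0! + a^1/1! + a^2/2! + a^3/3! + a^4/4! = 1.0000 + 3.0500 + 4.6512 + 4.7288 + 3.6057 = 17.0357
a^5/(5!(1-ρ)) = 263.9363/(120 × 0.3900) = 5.6397
P₀ = 1/(17.0357 + 5.6397) = 0.04410
Lq = P₀·a^5·ρ / (5!(1-ρ)²) = 0.04410 × 263.9363 × 0.6100 / (120 × 0.1521) = 0.3890
Wq = Lq/λ = 0.3890/12.2 = 0.03189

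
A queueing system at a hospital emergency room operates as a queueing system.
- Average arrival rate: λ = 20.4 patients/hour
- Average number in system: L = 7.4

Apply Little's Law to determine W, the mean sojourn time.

Little's Law: L = λW, so W = L/λ
W = 7.4/20.4 = 0.3627 hours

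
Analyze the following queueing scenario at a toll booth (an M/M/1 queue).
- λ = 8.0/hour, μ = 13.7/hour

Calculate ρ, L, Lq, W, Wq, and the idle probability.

Step 1: ρ = λ/μ = 8.0/13.7 = 0.5839
Step 2: L = λ/(μ-λ) = 8.0/5.70 = 1.4035
Step 3: Lq = λ²/(μ(μ-λ)) = 64.00/(13.7×5.70) = 0.8196
Step 4: W = 1/(μ-λ) = 1/5.70 = 0.17544
Step 5: Wq = λ/(μ(μ-λ)) = 8.0/(13.7×5.70) = 0.1024
Step 6: P(0) = 1-ρ = 0.4161
Verify: L = λW = 8.0×0.17544 = 1.4035 ✔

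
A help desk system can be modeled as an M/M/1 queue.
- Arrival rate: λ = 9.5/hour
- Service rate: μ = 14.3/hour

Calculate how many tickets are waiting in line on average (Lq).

ρ = λ/μ = 9.5/14.3 = 0.6643
For M/M/1: Lq = λ²/(μ(μ-λ))
Lq = 90.25/(14.3 × 4.80)
Lq = 1.3148 tickets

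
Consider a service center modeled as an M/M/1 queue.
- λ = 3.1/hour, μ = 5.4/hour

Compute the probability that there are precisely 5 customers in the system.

ρ = λ/μ = 3.1/5.4 = 0.5741
P(n) = (1-ρ)ρⁿ
P(5) = (1-0.5741) × 0.5741^5
P(5) = 0.4259 × 0.06236
P(5) = 0.02656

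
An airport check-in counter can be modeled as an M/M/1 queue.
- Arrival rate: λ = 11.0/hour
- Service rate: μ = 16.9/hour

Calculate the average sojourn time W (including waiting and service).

First, compute utilization: ρ = λ/μ = 11.0/16.9 = 0.6509
For M/M/1: W = 1/(μ-λ)
W = 1/(16.9-11.0) = 1/5.90
W = 0.1695 hours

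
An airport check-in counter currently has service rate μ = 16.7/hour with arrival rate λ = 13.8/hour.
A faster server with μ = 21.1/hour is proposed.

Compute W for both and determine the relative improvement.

System 1: ρ₁ = 13.8/16.7 = 0.8263, W₁ = 1/(16.7-13.8) = 0.3448
System 2: ρ₂ = 13.8/21.1 = 0.6540, W₂ = 1/(21.1-13.8) = 0.1370
Improvement: (W₁-W₂)/W₁ = (0.3448-0.1370)/0.3448 = 60.27%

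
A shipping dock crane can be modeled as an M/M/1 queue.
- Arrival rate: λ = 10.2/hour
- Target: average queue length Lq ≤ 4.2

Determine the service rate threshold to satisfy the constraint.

For M/M/1: Lq = λ²/(μ(μ-λ))
Need Lq ≤ 4.2, i.e. μ(μ-λ) ≥ λ²/4.2
μ² - 10.2μ - 104.04/4.2 ≥ 0  →  μ² - 10.2μ - 24.77143 ≥ 0
Quadratic formula (positive root): μ = [λ + √(λ² + 4×24.77143)]/2
Discriminant: 104.04 + 4×24.77143 = 203.1257, √203.1257 = 14.2522
μ ≥ (10.2 + 14.2522)/2 = 12.2261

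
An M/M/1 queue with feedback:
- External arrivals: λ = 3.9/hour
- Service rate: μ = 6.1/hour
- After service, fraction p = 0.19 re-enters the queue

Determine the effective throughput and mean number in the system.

Effective arrival rate: λ_eff = λ/(1-p) = 3.9/(1-0.19) = 3.9/0.81 = 4.814815
ρ = λ_eff/μ = 4.814815/6.1 = 0.789314
L = ρ/(1-ρ) = 0.789314/(1-0.789314) = 3.7464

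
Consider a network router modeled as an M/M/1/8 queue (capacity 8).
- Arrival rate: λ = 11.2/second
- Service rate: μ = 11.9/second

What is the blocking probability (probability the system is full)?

ρ = λ/μ = 11.2/11.9 = 0.94118
P₀ = (1-ρ)/(1-ρ^(K+1)) = (1-0.94118)/(1-0.94118^9) = 0.05882/0.4205 = 0.1399
P_K = P₀×ρ^K = 0.13988 × 0.94118^8 = 0.13988 × 0.61572 = 0.08613
Blocking probability = 8.61%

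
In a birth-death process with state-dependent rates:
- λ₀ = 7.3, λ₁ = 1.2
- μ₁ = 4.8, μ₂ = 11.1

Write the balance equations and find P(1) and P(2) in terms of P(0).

Balance equations:
State 0: λ₀P₀ = μ₁P₁ → P₁ = (λ₀/μ₁)P₀ = (7.3/4.8)P₀ = 1.5208P₀
State 1: P₂ = (λ₀λ₁)/(μ₁μ₂)P₀ = (7.3×1.2)/(4.8×11.1)P₀ = 0.1644P₀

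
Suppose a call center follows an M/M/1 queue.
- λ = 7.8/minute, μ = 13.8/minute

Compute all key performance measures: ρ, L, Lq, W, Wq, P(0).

Step 1: ρ = λ/μ = 7.8/13.8 = 0.5652
Step 2: L = λ/(μ-λ) = 7.8/6.00 = 1.3000
Step 3: Lq = λ²/(μ(μ-λ)) = 60.84/(13.8×6.00) = 0.7348
Step 4: W = 1/(μ-λ) = 1/6.00 = 0.16667
Step 5: Wq = λ/(μ(μ-λ)) = 7.8/(13.8×6.00) = 0.09420
Step 6: P(0) = 1-ρ = 0.4348
Verify: L = λW = 7.8×0.16667 = 1.3000 ✔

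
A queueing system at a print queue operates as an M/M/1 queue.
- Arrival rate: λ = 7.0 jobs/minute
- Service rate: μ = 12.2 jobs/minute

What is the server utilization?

Server utilization: ρ = λ/μ
ρ = 7.0/12.2 = 0.5738
The server is busy 57.38% of the time.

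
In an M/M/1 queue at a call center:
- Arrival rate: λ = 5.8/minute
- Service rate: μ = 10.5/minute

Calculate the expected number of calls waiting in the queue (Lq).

ρ = λ/μ = 5.8/10.5 = 0.5524
For M/M/1: Lq = λ²/(μ(μ-λ))
Lq = 33.64/(10.5 × 4.70)
Lq = 0.6817 calls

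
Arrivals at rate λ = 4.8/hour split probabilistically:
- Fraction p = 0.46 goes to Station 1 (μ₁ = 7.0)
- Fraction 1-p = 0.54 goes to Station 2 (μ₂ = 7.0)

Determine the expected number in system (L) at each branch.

Effective rates: λ₁ = 4.8×0.46 = 2.208, λ₂ = 4.8×0.54 = 2.592
Station 1: ρ₁ = 2.208/7.0 = 0.31543, L₁ = ρ₁/(1-ρ₁) = 0.31543/(1-0.31543) = 0.4608
Station 2: ρ₂ = 2.592/7.0 = 0.37029, L₂ = ρ₂/(1-ρ₂) = 0.37029/(1-0.37029) = 0.5880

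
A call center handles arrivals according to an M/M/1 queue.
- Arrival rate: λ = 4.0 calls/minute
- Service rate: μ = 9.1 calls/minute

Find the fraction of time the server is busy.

Server utilization: ρ = λ/μ
ρ = 4.0/9.1 = 0.4396
The server is busy 43.96% of the time.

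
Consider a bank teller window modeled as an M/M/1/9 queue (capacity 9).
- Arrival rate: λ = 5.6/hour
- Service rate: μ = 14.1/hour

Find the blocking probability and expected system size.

ρ = λ/μ = 5.6/14.1 = 0.39716
P₀ = (1-ρ)/(1-ρ^(K+1)) = (1-0.39716)/(1-0.39716^10) = 0.6028/0.9999 = 0.6029
P_K = P₀×ρ^K = 0.60290 × 0.39716^9 = 0.60290 × 0.00024586 = 0.0001482
Blocking probability P_9 = 0.0001482 (0.01482%)
L = ρ[1 - (K+1)ρ^K + Kρ^(K+1)] / [(1-ρ)(1-ρ^(K+1))]
L = 0.39716 × (1 - 10×0.0002459 + 9×0.00009765) / ((1 - 0.39716) × (1 - 0.00009765)) = 0.6578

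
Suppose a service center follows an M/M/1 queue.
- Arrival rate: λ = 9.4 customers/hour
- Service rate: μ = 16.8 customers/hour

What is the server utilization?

Server utilization: ρ = λ/μ
ρ = 9.4/16.8 = 0.5595
The server is busy 55.95% of the time.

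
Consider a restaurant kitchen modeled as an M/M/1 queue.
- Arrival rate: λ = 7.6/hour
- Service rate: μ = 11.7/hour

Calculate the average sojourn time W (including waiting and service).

First, compute utilization: ρ = λ/μ = 7.6/11.7 = 0.6496
For M/M/1: W = 1/(μ-λ)
W = 1/(11.7-7.6) = 1/4.10
W = 0.2439 hours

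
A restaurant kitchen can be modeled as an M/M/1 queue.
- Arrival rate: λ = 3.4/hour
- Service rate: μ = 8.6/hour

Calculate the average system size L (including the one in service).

ρ = λ/μ = 3.4/8.6 = 0.3953
For M/M/1: L = λ/(μ-λ)
L = 3.4/(8.6-3.4) = 3.4/5.20
L = 0.6538 orders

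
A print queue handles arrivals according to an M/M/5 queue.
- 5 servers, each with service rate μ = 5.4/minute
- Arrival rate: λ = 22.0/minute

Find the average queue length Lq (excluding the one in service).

Traffic intensity: ρ = λ/(cμ) = 22.0/(5×5.4) = 0.8148
Since ρ = 0.8148 < 1, system is stable.
Offered load a = λ/μ = cρ = 22.0/5.4 = 4.0741
P₀ = [ Σₙ₌₀^4 aⁿ/n! + a^5/(5!(1-ρ)) ]⁻¹
Σ = a^0/0! + a^1/1! + a^2/2! + a^3/3! + a^4/4! = 1.0000 + 4.0741 + 8.2990 + 11.2703 + 11.4790 = 36.1224
a^5/(5!(1-ρ)) = 1122.3921/(120 × 0.1851852) = 50.5076
P₀ = 1/(36.1224 + 50.5076) = 0.01154
Lq = P₀·a^5·ρ / (5!(1-ρ)²) = 0.0115433 × 1122.3921 × 0.814815 / (120 × 0.0342936) = 2.5653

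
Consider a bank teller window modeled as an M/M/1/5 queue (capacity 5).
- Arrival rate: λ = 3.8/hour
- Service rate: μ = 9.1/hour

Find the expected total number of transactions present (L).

ρ = λ/μ = 3.8/9.1 = 0.417582
P₀ = (1-ρ)/(1-ρ^(K+1)) = (1-0.417582)/(1-0.417582^6) = 0.5824/0.9947 = 0.5855
P_K = P₀×ρ^K = 0.585523 × 0.417582^5 = 0.585523 × 0.0126972 = 0.007435
L = ρ[1 - (K+1)ρ^K + Kρ^(K+1)] / [(1-ρ)(1-ρ^(K+1))]
L = 0.417582 × (1 - 6×0.01270 + 5×0.005302) / ((1 - 0.417582) × (1 - 0.005302)) = 0.6850 transactions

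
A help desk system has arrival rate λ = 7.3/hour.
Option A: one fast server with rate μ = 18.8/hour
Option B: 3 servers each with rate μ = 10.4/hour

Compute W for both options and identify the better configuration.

Option A: single server μ = 18.8 (M/M/1)
  ρ_A = 7.3/18.8 = 0.3883
  W_A = 1/(μ-λ) = 1/(18.8-7.3) = 1/11.50 = 0.08696

Option B: 3 servers μ = 10.4 (M/M/3)
  ρ_B = λ/(cμ) = 7.3/(3×10.4) = 0.2340
  Offered load a = λ/μ = cρ = 7.3/10.4 = 0.7019
  P₀ = [ Σₙ₌₀^2 aⁿ/n! + a^3/(3!(1-ρ)) ]⁻¹
  Σ = a^0/0! + a^1/1! + a^2/2! = 1.0000 + 0.70192 + 0.24635 = 1.9483
  a^3/(3!(1-ρ)) = 0.3458/(6 × 0.7660) = 0.07524
  P₀ = 1/(1.9483 + 0.07524) = 0.4942
  Lq = P₀·a^3·ρ / (3!(1-ρ)²) = 0.4942 × 0.3458 × 0.2340 / (6 × 0.5868) = 0.01136
  Wq_B = Lq/λ = 0.01136/7.3 = 0.001556
  W_B = Wq_B + 1/μ = 0.001556 + 0.09615 = 0.09771

Since W_A = 0.08696 < W_B = 0.09771, Option A (single fast server) has the shorter time in system.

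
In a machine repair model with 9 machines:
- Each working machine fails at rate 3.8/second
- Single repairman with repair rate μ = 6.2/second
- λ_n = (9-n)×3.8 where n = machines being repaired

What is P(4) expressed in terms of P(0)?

P(4)/P(0) = ∏_{i=0}^{4-1} λ_i/μ_{i+1}
= (9-0)×3.8/6.2 × (9-1)×3.8/6.2 × (9-2)×3.8/6.2 × (9-3)×3.8/6.2
= 426.7263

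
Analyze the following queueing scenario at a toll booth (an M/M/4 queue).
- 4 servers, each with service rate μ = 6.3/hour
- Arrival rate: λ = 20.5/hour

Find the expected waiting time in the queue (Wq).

Traffic intensity: ρ = λ/(cμ) = 20.5/(4×6.3) = 0.8135
Since ρ = 0.8135 < 1, system is stable.
Offered load a = λ/μ = cρ = 20.5/6.3 = 3.2540
P₀ = [ Σₙ₌₀^3 aⁿ/n! + a^4/(4!(1-ρ)) ]⁻¹
Σ = a^0/0! + a^1/1! + a^2/2! + a^3/3! = 1.0000 + 3.2540 + 5.2942 + 5.7423 = 15.2905
a^4/(4!(1-ρ)) = 112.1123/(24 × 0.186508) = 25.0464
P₀ = 1/(15.2905 + 25.0464) = 0.02479
Lq = P₀·a^4·ρ / (4!(1-ρ)²) = 0.024791 × 112.1123 × 0.81349 / (24 × 0.034785) = 2.7083
Wq = Lq/λ = 2.7083/20.5 = 0.1321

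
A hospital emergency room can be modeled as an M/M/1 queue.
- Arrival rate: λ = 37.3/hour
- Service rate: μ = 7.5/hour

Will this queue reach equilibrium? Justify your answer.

Stability requires ρ = λ/(cμ) < 1
ρ = 37.3/(1 × 7.5) = 37.3/7.50 = 4.9733
Since 4.9733 ≥ 1, the system is UNSTABLE.
Queue grows without bound. Need μ > λ = 37.3.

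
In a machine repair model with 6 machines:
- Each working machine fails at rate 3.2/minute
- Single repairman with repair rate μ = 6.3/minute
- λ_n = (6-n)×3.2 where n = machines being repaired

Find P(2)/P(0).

P(2)/P(0) = ∏_{i=0}^{2-1} λ_i/μ_{i+1}
= (6-0)×3.2/6.3 × (6-1)×3.2/6.3
= 7.7400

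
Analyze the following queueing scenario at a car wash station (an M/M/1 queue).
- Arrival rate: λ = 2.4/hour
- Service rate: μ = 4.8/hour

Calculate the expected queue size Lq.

ρ = λ/μ = 2.4/4.8 = 0.5000
For M/M/1: Lq = λ²/(μ(μ-λ))
Lq = 5.76/(4.8 × 2.40)
Lq = 0.5000 cars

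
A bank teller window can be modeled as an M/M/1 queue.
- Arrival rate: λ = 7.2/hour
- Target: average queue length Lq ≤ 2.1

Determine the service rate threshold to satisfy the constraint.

For M/M/1: Lq = λ²/(μ(μ-λ))
Need Lq ≤ 2.1, i.e. μ(μ-λ) ≥ λ²/2.1
μ² - 7.2μ - 51.84/2.1 ≥ 0  →  μ² - 7.2μ - 24.685714 ≥ 0
Quadratic formula (positive root): μ = [λ + √(λ² + 4×24.685714)]/2
Discriminant: 51.84 + 4×24.685714 = 150.5829, √150.5829 = 12.2712
μ ≥ (7.2 + 12.2712)/2 = 9.7356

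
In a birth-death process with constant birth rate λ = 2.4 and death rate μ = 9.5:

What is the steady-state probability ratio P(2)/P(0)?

For constant rates: P(n)/P(0) = (λ/μ)^n
P(2)/P(0) = (2.4/9.5)^2 = 0.25263^2 = 0.06382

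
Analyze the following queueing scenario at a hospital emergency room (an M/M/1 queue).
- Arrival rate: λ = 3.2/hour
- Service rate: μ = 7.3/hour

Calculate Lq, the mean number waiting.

ρ = λ/μ = 3.2/7.3 = 0.4384
For M/M/1: Lq = λ²/(μ(μ-λ))
Lq = 10.24/(7.3 × 4.10)
Lq = 0.3421 patients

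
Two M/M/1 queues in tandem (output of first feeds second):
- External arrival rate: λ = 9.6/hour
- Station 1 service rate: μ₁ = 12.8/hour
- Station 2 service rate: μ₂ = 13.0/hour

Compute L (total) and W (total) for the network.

By Jackson's theorem, each station behaves as independent M/M/1.
Station 1: ρ₁ = 9.6/12.8 = 0.7500, L₁ = ρ₁/(1-ρ₁) = λ/(μ₁-λ) = 9.6/3.20 = 3.0000
Station 2: ρ₂ = 9.6/13.0 = 0.7385, L₂ = ρ₂/(1-ρ₂) = λ/(μ₂-λ) = 9.6/3.40 = 2.8235
Total: L = L₁ + L₂ = 3.0000 + 2.8235 = 5.8235
W = L/λ = 5.8235/9.6 = 0.6066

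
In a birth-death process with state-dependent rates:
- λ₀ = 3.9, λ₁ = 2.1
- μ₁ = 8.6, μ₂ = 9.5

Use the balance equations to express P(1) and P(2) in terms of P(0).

Balance equations:
State 0: λ₀P₀ = μ₁P₁ → P₁ = (λ₀/μ₁)P₀ = (3.9/8.6)P₀ = 0.4535P₀
State 1: P₂ = (λ₀λ₁)/(μ₁μ₂)P₀ = (3.9×2.1)/(8.6×9.5)P₀ = 0.1002P₀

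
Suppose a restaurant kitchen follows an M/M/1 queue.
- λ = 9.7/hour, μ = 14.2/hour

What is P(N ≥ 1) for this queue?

ρ = λ/μ = 9.7/14.2 = 0.6831
P(N ≥ n) = ρⁿ
P(N ≥ 1) = 0.6831^1
P(N ≥ 1) = 0.6831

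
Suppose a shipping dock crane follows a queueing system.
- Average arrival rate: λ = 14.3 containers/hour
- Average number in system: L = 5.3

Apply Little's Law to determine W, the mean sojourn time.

Little's Law: L = λW, so W = L/λ
W = 5.3/14.3 = 0.3706 hours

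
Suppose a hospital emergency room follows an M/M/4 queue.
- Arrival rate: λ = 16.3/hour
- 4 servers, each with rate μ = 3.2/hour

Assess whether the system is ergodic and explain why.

Stability requires ρ = λ/(cμ) < 1
ρ = 16.3/(4 × 3.2) = 16.3/12.80 = 1.2734
Since 1.2734 ≥ 1, the system is UNSTABLE.
Need c > λ/μ = 16.3/3.2 = 5.09.
Minimum servers needed: c = 6.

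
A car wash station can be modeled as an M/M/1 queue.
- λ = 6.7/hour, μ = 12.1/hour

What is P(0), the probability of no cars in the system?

ρ = λ/μ = 6.7/12.1 = 0.5537
P(0) = 1 - ρ = 1 - 0.5537 = 0.4463
The server is idle 44.63% of the time.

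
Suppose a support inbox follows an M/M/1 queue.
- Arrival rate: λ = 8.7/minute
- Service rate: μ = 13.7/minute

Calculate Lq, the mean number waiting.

ρ = λ/μ = 8.7/13.7 = 0.6350
For M/M/1: Lq = λ²/(μ(μ-λ))
Lq = 75.69/(13.7 × 5.00)
Lq = 1.1050 emails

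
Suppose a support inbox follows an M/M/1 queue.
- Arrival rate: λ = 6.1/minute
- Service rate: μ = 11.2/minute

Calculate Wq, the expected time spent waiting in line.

First, compute utilization: ρ = λ/μ = 6.1/11.2 = 0.5446
For M/M/1: Wq = λ/(μ(μ-λ))
Wq = 6.1/(11.2 × (11.2-6.1))
Wq = 6.1/(11.2 × 5.10)
Wq = 0.1068 minutes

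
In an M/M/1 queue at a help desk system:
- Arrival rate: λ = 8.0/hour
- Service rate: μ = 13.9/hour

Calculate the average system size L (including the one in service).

ρ = λ/μ = 8.0/13.9 = 0.5755
For M/M/1: L = λ/(μ-λ)
L = 8.0/(13.9-8.0) = 8.0/5.90
L = 1.3559 tickets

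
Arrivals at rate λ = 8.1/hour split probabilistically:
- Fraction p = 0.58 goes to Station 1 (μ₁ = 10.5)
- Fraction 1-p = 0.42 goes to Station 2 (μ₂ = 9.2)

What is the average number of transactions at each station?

Effective rates: λ₁ = 8.1×0.58 = 4.698, λ₂ = 8.1×0.42 = 3.402
Station 1: ρ₁ = 4.698/10.5 = 0.44743, L₁ = ρ₁/(1-ρ₁) = 0.44743/(1-0.44743) = 0.8097
Station 2: ρ₂ = 3.402/9.2 = 0.3698, L₂ = ρ₂/(1-ρ₂) = 0.3698/(1-0.3698) = 0.5868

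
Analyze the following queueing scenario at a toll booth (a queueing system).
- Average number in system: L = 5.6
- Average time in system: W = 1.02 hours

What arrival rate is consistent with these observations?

Little's Law: L = λW, so λ = L/W
λ = 5.6/1.02 = 5.4902 vehicles/hour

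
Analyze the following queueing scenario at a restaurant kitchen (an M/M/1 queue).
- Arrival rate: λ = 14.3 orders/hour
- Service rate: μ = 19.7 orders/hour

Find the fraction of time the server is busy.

Server utilization: ρ = λ/μ
ρ = 14.3/19.7 = 0.7259
The server is busy 72.59% of the time.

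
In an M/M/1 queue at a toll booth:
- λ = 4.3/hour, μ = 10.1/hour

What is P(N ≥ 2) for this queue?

ρ = λ/μ = 4.3/10.1 = 0.42574
P(N ≥ n) = ρⁿ
P(N ≥ 2) = 0.42574^2
P(N ≥ 2) = 0.1813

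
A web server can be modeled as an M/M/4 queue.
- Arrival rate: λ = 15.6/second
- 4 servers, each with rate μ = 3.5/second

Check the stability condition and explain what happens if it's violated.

Stability requires ρ = λ/(cμ) < 1
ρ = 15.6/(4 × 3.5) = 15.6/14.00 = 1.1143
Since 1.1143 ≥ 1, the system is UNSTABLE.
Need c > λ/μ = 15.6/3.5 = 4.46.
Minimum servers needed: c = 5.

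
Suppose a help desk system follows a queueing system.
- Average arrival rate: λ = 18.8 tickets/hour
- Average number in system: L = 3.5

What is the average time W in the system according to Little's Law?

Little's Law: L = λW, so W = L/λ
W = 3.5/18.8 = 0.1862 hours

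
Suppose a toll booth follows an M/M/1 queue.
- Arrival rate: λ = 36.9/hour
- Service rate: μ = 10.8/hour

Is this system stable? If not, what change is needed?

Stability requires ρ = λ/(cμ) < 1
ρ = 36.9/(1 × 10.8) = 36.9/10.80 = 3.4167
Since 3.4167 ≥ 1, the system is UNSTABLE.
Queue grows without bound. Need μ > λ = 36.9.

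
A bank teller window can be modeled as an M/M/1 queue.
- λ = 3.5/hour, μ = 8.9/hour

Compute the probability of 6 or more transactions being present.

ρ = λ/μ = 3.5/8.9 = 0.39326
P(N ≥ n) = ρⁿ
P(N ≥ 6) = 0.39326^6
P(N ≥ 6) = 0.003699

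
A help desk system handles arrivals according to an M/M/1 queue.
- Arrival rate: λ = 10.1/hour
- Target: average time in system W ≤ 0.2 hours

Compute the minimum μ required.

For M/M/1: W = 1/(μ-λ)
Need W ≤ 0.2, so 1/(μ-λ) ≤ 0.2
μ - λ ≥ 1/0.2 = 5.0000
μ ≥ 10.1 + 5.0000 = 15.1000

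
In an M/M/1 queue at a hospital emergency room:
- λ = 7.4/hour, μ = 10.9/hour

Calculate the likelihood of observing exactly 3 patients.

ρ = λ/μ = 7.4/10.9 = 0.6789
P(n) = (1-ρ)ρⁿ
P(3) = (1-0.6789) × 0.6789^3
P(3) = 0.3211 × 0.3129
P(3) = 0.1005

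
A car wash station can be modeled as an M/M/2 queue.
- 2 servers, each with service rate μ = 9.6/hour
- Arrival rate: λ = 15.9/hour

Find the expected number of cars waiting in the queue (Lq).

Traffic intensity: ρ = λ/(cμ) = 15.9/(2×9.6) = 0.8281
Since ρ = 0.8281 < 1, system is stable.
Offered load a = λ/μ = cρ = 15.9/9.6 = 1.6562
P₀ = [ Σₙ₌₀^1 aⁿ/n! + a^2/(2!(1-ρ)) ]⁻¹
Σ = a^0/0! + a^1/1! = 1.0000 + 1.6562 = 2.6562
a^2/(2!(1-ρ)) = 2.74316/(2 × 0.171875) = 7.9801
P₀ = 1/(2.6562 + 7.9801) = 0.09402
Lq = P₀·a^2·ρ / (2!(1-ρ)²) = 0.094017 × 2.7432 × 0.82812 / (2 × 0.029541) = 3.6149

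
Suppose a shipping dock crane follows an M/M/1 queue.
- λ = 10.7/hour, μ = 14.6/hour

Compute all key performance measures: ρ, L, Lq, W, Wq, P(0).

Step 1: ρ = λ/μ = 10.7/14.6 = 0.7329
Step 2: L = λ/(μ-λ) = 10.7/3.90 = 2.7436
Step 3: Lq = λ²/(μ(μ-λ)) = 114.49/(14.6×3.90) = 2.0107
Step 4: W = 1/(μ-λ) = 1/3.90 = 0.25641
Step 5: Wq = λ/(μ(μ-λ)) = 10.7/(14.6×3.90) = 0.1879
Step 6: P(0) = 1-ρ = 0.2671
Verify: L = λW = 10.7×0.25641 = 2.7436 ✔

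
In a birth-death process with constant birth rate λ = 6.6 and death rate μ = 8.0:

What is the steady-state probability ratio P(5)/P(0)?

For constant rates: P(n)/P(0) = (λ/μ)^n
P(5)/P(0) = (6.6/8.0)^5 = 0.8250^5 = 0.3822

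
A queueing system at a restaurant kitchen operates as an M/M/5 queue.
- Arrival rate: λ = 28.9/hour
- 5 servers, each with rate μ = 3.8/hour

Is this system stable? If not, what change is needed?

Stability requires ρ = λ/(cμ) < 1
ρ = 28.9/(5 × 3.8) = 28.9/19.00 = 1.5211
Since 1.5211 ≥ 1, the system is UNSTABLE.
Need c > λ/μ = 28.9/3.8 = 7.61.
Minimum servers needed: c = 8.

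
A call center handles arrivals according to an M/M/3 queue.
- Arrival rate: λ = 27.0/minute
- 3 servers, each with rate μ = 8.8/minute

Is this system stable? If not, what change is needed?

Stability requires ρ = λ/(cμ) < 1
ρ = 27.0/(3 × 8.8) = 27.0/26.40 = 1.0227
Since 1.0227 ≥ 1, the system is UNSTABLE.
Need c > λ/μ = 27.0/8.8 = 3.07.
Minimum servers needed: c = 4.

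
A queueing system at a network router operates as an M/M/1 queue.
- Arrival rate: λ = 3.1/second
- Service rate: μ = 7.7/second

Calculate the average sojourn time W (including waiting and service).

First, compute utilization: ρ = λ/μ = 3.1/7.7 = 0.4026
For M/M/1: W = 1/(μ-λ)
W = 1/(7.7-3.1) = 1/4.60
W = 0.2174 seconds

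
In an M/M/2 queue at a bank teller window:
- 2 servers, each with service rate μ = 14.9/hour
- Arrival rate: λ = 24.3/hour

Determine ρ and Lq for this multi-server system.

Traffic intensity: ρ = λ/(cμ) = 24.3/(2×14.9) = 0.8154
Since ρ = 0.8154 < 1, system is stable.
Offered load a = λ/μ = cρ = 24.3/14.9 = 1.6309
P₀ = [ Σₙ₌₀^1 aⁿ/n! + a^2/(2!(1-ρ)) ]⁻¹
Σ = a^0/0! + a^1/1! = 1.0000 + 1.6309 = 2.6309
a^2/(2!(1-ρ)) = 2.6597/(2 × 0.18456) = 7.2055
P₀ = 1/(2.6309 + 7.2055) = 0.1017
Lq = P₀·a^2·ρ / (2!(1-ρ)²) = 0.101664 × 2.65975 × 0.815436 / (2 × 0.0340638) = 3.2365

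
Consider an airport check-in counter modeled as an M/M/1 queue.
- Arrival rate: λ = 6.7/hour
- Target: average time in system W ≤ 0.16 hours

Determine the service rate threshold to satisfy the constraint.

For M/M/1: W = 1/(μ-λ)
Need W ≤ 0.16, so 1/(μ-λ) ≤ 0.16
μ - λ ≥ 1/0.16 = 6.2500
μ ≥ 6.7 + 6.2500 = 12.9500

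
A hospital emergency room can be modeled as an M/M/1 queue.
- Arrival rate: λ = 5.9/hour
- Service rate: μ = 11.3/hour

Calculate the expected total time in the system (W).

First, compute utilization: ρ = λ/μ = 5.9/11.3 = 0.5221
For M/M/1: W = 1/(μ-λ)
W = 1/(11.3-5.9) = 1/5.40
W = 0.1852 hours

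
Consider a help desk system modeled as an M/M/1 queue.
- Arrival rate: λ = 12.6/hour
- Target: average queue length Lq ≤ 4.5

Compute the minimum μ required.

For M/M/1: Lq = λ²/(μ(μ-λ))
Need Lq ≤ 4.5, i.e. μ(μ-λ) ≥ λ²/4.5
μ² - 12.6μ - 158.76/4.5 ≥ 0  →  μ² - 12.6μ - 35.2800 ≥ 0
Quadratic formula (positive root): μ = [λ + √(λ² + 4×35.2800)]/2
Discriminant: 158.76 + 4×35.2800 = 299.8800, √299.8800 = 17.3170
μ ≥ (12.6 + 17.3170)/2 = 14.9585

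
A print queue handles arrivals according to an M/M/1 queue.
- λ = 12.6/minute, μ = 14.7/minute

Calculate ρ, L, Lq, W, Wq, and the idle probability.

Step 1: ρ = λ/μ = 12.6/14.7 = 0.8571
Step 2: L = λ/(μ-λ) = 12.6/2.10 = 6.0000
Step 3: Lq = λ²/(μ(μ-λ)) = 158.76/(14.7×2.10) = 5.1429
Step 4: W = 1/(μ-λ) = 1/2.10 = 0.47619
Step 5: Wq = λ/(μ(μ-λ)) = 12.6/(14.7×2.10) = 0.4082
Step 6: P(0) = 1-ρ = 0.1429
Verify: L = λW = 12.6×0.47619 = 6.0000 ✔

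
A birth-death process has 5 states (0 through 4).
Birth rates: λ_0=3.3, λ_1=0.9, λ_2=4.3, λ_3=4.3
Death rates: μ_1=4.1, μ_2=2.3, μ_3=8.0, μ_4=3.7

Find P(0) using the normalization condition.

Ratios P(n)/P(0) = (λ₀···λₙ₋₁)/(μ₁···μₙ):
P(1)/P(0) = (3.3)/(4.1) = 0.8049
P(2)/P(0) = (3.3×0.9)/(4.1×2.3) = 0.3150
P(3)/P(0) = (3.3×0.9×4.3)/(4.1×2.3×8.0) = 0.1693
P(4)/P(0) = (3.3×0.9×4.3×4.3)/(4.1×2.3×8.0×3.7) = 0.1967

Normalization: ∑ P(n) = 1
P(0) × (1.0000 + 0.8049 + 0.3150 + 0.1693 + 0.1967) = 1
P(0) × 2.4859 = 1
P(0) = 1/2.4859 = 0.4023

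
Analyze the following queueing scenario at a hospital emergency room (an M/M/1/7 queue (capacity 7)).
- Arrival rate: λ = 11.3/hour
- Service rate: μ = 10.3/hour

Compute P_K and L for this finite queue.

ρ = λ/μ = 11.3/10.3 = 1.09709
P₀ = (1-ρ)/(1-ρ^(K+1)) = (1-1.09709)/(1-1.09709^8) = -0.0970900/-1.09864 = 0.08837
P_K = P₀×ρ^K = 0.08837 × 1.09709^7 = 0.08837 × 1.9129 = 0.1690
Blocking probability P_7 = 0.1690 (16.90%)
L = ρ[1 - (K+1)ρ^K + Kρ^(K+1)] / [(1-ρ)(1-ρ^(K+1))]
L = 1.09709 × (1 - 8×1.912916 + 7×2.098641) / ((1 - 1.09709) × (1 - 2.098641)) = 3.9820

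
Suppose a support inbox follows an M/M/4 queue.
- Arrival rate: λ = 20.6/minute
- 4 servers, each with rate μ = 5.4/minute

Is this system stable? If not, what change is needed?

Stability requires ρ = λ/(cμ) < 1
ρ = 20.6/(4 × 5.4) = 20.6/21.60 = 0.9537
Since 0.9537 < 1, the system is STABLE.
The servers are busy 95.37% of the time.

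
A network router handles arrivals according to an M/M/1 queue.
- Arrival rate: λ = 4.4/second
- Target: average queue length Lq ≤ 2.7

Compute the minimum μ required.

For M/M/1: Lq = λ²/(μ(μ-λ))
Need Lq ≤ 2.7, i.e. μ(μ-λ) ≥ λ²/2.7
μ² - 4.4μ - 19.36/2.7 ≥ 0  →  μ² - 4.4μ - 7.17037 ≥ 0
Quadratic formula (positive root): μ = [λ + √(λ² + 4×7.17037)]/2
Discriminant: 19.36 + 4×7.17037 = 48.0415, √48.0415 = 6.9312
μ ≥ (4.4 + 6.9312)/2 = 5.6656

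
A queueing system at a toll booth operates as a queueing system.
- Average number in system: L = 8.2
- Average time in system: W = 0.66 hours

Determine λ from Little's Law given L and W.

Little's Law: L = λW, so λ = L/W
λ = 8.2/0.66 = 12.4242 vehicles/hour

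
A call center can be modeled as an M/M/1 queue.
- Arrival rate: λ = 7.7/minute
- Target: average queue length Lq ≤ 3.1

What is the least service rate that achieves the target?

For M/M/1: Lq = λ²/(μ(μ-λ))
Need Lq ≤ 3.1, i.e. μ(μ-λ) ≥ λ²/3.1
μ² - 7.7μ - 59.29/3.1 ≥ 0  →  μ² - 7.7μ - 19.1258 ≥ 0
Quadratic formula (positive root): μ = [λ + √(λ² + 4×19.1258)]/2
Discriminant: 59.29 + 4×19.1258 = 135.7932, √135.7932 = 11.6530
μ ≥ (7.7 + 11.6530)/2 = 9.6765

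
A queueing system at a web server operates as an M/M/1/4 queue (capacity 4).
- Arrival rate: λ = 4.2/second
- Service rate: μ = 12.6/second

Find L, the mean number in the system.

ρ = λ/μ = 4.2/12.6 = 0.33333
P₀ = (1-ρ)/(1-ρ^(K+1)) = (1-0.33333)/(1-0.33333^5) = 0.6667/0.9959 = 0.6694
P_K = P₀×ρ^K = 0.66942 × 0.33333^4 = 0.66942 × 0.012345 = 0.008264
L = ρ[1 - (K+1)ρ^K + Kρ^(K+1)] / [(1-ρ)(1-ρ^(K+1))]
L = 0.33333 × (1 - 5×0.01235 + 4×0.004115) / ((1 - 0.33333) × (1 - 0.004115)) = 0.4793 requests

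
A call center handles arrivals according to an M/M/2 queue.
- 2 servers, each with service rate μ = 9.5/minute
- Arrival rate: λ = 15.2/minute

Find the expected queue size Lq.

Traffic intensity: ρ = λ/(cμ) = 15.2/(2×9.5) = 0.8000
Since ρ = 0.8000 < 1, system is stable.
Offered load a = λ/μ = cρ = 15.2/9.5 = 1.6000
P₀ = [ Σₙ₌₀^1 aⁿ/n! + a^2/(2!(1-ρ)) ]⁻¹
Σ = a^0/0! + a^1/1! = 1.0000 + 1.6000 = 2.6000
a^2/(2!(1-ρ)) = 2.5600/(2 × 0.2000) = 6.4000
P₀ = 1/(2.6000 + 6.4000) = 0.1111
Lq = P₀·a^2·ρ / (2!(1-ρ)²) = 0.11111 × 2.5600 × 0.80000 / (2 × 0.040000) = 2.8444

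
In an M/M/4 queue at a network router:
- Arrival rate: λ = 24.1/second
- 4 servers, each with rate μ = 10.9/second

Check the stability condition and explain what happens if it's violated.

Stability requires ρ = λ/(cμ) < 1
ρ = 24.1/(4 × 10.9) = 24.1/43.60 = 0.5528
Since 0.5528 < 1, the system is STABLE.
The servers are busy 55.28% of the time.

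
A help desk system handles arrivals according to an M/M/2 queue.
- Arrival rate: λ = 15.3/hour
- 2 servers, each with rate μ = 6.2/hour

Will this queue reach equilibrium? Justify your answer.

Stability requires ρ = λ/(cμ) < 1
ρ = 15.3/(2 × 6.2) = 15.3/12.40 = 1.2339
Since 1.2339 ≥ 1, the system is UNSTABLE.
Need c > λ/μ = 15.3/6.2 = 2.47.
Minimum servers needed: c = 3.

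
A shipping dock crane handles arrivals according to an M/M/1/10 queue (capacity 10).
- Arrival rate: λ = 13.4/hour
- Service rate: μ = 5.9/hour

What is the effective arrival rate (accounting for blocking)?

ρ = λ/μ = 13.4/5.9 = 2.2712
P₀ = (1-ρ)/(1-ρ^(K+1)) = (1-2.2712)/(1-2.2712^11) = -1.2712/-8293.8622 = 0.0001533
P_K = P₀×ρ^K = 0.00015327 × 2.2712^10 = 0.00015327 × 3652.1936 = 0.5598
λ_eff = λ(1-P_K) = 13.4 × (1 - 0.55977) = 13.4 × 0.44023 = 5.8991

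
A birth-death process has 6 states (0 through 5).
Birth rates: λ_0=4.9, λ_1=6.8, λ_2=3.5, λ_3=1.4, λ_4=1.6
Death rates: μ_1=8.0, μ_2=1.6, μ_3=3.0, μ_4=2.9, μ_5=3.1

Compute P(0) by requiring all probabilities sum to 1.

Ratios P(n)/P(0) = (λ₀···λₙ₋₁)/(μ₁···μₙ):
P(1)/P(0) = (4.9)/(8.0) = 0.6125
P(2)/P(0) = (4.9×6.8)/(8.0×1.6) = 2.6031
P(3)/P(0) = (4.9×6.8×3.5)/(8.0×1.6×3.0) = 3.0370
P(4)/P(0) = (4.9×6.8×3.5×1.4)/(8.0×1.6×3.0×2.9) = 1.4661
P(5)/P(0) = (4.9×6.8×3.5×1.4×1.6)/(8.0×1.6×3.0×2.9×3.1) = 0.7567

Normalization: ∑ P(n) = 1
P(0) × (1.0000 + 0.6125 + 2.6031 + 3.0370 + 1.4661 + 0.7567) = 1
P(0) × 9.4754 = 1
P(0) = 1/9.4754 = 0.1055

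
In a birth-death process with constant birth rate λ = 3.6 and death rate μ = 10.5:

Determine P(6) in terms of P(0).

For constant rates: P(n)/P(0) = (λ/μ)^n
P(6)/P(0) = (3.6/10.5)^6 = 0.34286^6 = 0.001624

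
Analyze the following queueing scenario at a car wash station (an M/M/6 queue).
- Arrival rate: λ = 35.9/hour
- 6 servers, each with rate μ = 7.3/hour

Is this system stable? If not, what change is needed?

Stability requires ρ = λ/(cμ) < 1
ρ = 35.9/(6 × 7.3) = 35.9/43.80 = 0.8196
Since 0.8196 < 1, the system is STABLE.
The servers are busy 81.96% of the time.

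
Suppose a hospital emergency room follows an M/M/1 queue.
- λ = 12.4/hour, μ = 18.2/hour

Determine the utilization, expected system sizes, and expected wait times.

Step 1: ρ = λ/μ = 12.4/18.2 = 0.6813
Step 2: L = λ/(μ-λ) = 12.4/5.80 = 2.1379
Step 3: Lq = λ²/(μ(μ-λ)) = 153.76/(18.2×5.80) = 1.4566
Step 4: W = 1/(μ-λ) = 1/5.80 = 0.17241
Step 5: Wq = λ/(μ(μ-λ)) = 12.4/(18.2×5.80) = 0.1175
Step 6: P(0) = 1-ρ = 0.3187
Verify: L = λW = 12.4×0.17241 = 2.1379 ✔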